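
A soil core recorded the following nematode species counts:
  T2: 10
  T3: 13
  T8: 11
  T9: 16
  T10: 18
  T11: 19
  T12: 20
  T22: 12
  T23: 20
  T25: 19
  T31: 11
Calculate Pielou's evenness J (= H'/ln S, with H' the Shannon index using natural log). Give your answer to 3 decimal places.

0.987

Total N = 10+13+11+16+18+19+20+12+20+19+11 = 169, so the proportions are 0.05917, 0.07692, 0.06509, 0.09467, 0.10651, 0.11243, 0.11834, 0.07101, 0.11834, 0.11243, 0.06509 (working shown to 5 dp, full precision carried).
H' = −Σ pᵢ ln pᵢ = −((-0.16730) + (-0.19730) + (-0.17782) + (-0.22318) + (-0.23853) + (-0.24570) + (-0.25256) + (-0.18781) + (-0.25256) + (-0.24570) + (-0.17782)) = 2.36630.
With S = 11 species, ln S = 2.39790, so J = 2.36630/2.39790 = 0.98682, i.e. 0.987 to 3 decimal places.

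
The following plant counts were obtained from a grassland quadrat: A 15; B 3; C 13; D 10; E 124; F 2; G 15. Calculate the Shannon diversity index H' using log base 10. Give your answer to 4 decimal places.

Total N = 15+3+13+10+124+2+15 = 182, so the proportions are 0.082418, 0.016484, 0.071429, 0.054945, 0.681319, 0.010989, 0.082418 (working shown to 6 dp, full precision carried).
Each pᵢ log₁₀ pᵢ term: 0.082418×(-1.083980)=-0.089339, 0.016484×(-1.782950)=-0.029389, 0.071429×(-1.146128)=-0.081866, 0.054945×(-1.260071)=-0.069235, 0.681319×(-0.166650)=-0.113542, 0.010989×(-1.959041)=-0.021528, 0.082418×(-1.083980)=-0.089339.
Sum = -0.494238, so H' = 0.4942.

0.4942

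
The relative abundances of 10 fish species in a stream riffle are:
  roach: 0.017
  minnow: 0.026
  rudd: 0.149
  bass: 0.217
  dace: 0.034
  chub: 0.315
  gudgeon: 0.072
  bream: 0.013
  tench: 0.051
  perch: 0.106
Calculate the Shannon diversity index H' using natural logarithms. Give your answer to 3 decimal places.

Each pᵢ ln pᵢ term (working shown to 5 dp, full precision carried): 0.017×(-4.07454)=-0.06927, 0.026×(-3.64966)=-0.09489, 0.149×(-1.90381)=-0.28367, 0.217×(-1.52786)=-0.33155, 0.034×(-3.38139)=-0.11497, 0.315×(-1.15518)=-0.36388, 0.072×(-2.63109)=-0.18944, 0.013×(-4.34281)=-0.05646, 0.051×(-2.97593)=-0.15177, 0.106×(-2.24432)=-0.23790.
Sum = -1.89379, so H' = 1.894.

1.894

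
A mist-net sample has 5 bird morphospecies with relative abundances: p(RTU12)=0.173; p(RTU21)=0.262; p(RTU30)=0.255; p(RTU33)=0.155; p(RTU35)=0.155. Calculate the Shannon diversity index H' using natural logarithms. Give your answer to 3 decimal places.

Each pᵢ ln pᵢ term (working shown to 5 dp, full precision carried): 0.173×(-1.75446)=-0.30352, 0.262×(-1.33941)=-0.35093, 0.255×(-1.36649)=-0.34846, 0.155×(-1.86433)=-0.28897, 0.155×(-1.86433)=-0.28897.
Sum = -1.58085, so H' = 1.581.

1.581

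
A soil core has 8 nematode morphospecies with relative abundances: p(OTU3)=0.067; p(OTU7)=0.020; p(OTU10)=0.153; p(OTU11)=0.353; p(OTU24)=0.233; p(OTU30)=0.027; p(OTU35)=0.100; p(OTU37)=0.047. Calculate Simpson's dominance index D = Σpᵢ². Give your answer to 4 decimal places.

D = 0.067² + 0.02² + 0.153² + 0.353² + 0.233² + 0.027² + 0.1² + 0.047² = 0.004489 + 0.000400 + 0.023409 + 0.124609 + 0.054289 + 0.000729 + 0.010000 + 0.002209 = 0.220134 (working shown to 6 dp, full precision carried).
To 4 decimal places, D = 0.2201.

0.2201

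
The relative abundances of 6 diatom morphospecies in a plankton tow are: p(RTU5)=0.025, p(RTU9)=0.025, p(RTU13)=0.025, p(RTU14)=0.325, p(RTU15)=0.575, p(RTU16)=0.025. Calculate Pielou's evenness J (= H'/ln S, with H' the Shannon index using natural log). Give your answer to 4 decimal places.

H' = −Σ pᵢ ln pᵢ = −((-0.092222) + (-0.092222) + (-0.092222) + (-0.365277) + (-0.318197) + (-0.092222)) = 1.052362 (working shown to 6 dp, full precision carried).
With S = 6 species, ln S = 1.791759, so J = 1.052362/1.791759 = 0.587334, i.e. 0.5873 to 4 decimal places.

0.5873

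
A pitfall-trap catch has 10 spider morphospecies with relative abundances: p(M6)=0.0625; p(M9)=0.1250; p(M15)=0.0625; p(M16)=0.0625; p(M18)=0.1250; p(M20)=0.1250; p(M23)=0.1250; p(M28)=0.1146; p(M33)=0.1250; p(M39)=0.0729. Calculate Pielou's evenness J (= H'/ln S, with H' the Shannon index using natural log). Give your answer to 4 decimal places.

0.9809

H' = −Σ pᵢ ln pᵢ = −((-0.173287) + (-0.259930) + (-0.173287) + (-0.173287) + (-0.259930) + (-0.259930) + (-0.259930) + (-0.248259) + (-0.259930) + (-0.190901)) = 2.258671 (working shown to 6 dp, full precision carried).
With S = 10 species, ln S = 2.302585, so J = 2.258671/2.302585 = 0.980928, i.e. 0.9809 to 4 decimal places.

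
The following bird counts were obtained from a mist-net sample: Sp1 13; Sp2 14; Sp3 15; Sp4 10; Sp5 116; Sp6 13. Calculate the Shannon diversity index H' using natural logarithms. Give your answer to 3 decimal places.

Total N = 13+14+15+10+116+13 = 181, so the proportions are 0.07182, 0.07735, 0.08287, 0.05525, 0.64088, 0.07182 (working shown to 5 dp, full precision carried).
Each pᵢ ln pᵢ term: 0.07182×(-2.63355)=-0.18915, 0.07735×(-2.55944)=-0.19797, 0.08287×(-2.49045)=-0.20639, 0.05525×(-2.89591)=-0.16000, 0.64088×(-0.44491)=-0.28513, 0.07182×(-2.63355)=-0.18915.
Sum = -1.22779, so H' = 1.228.

1.228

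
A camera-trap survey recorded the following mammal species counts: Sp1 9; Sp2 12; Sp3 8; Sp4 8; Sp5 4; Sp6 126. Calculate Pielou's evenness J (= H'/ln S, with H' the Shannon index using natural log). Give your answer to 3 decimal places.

0.524

Total N = 9+12+8+8+4+126 = 167, so the proportions are 0.05389, 0.07186, 0.0479, 0.0479, 0.02395, 0.75449 (working shown to 5 dp, full precision carried).
H' = −Σ pᵢ ln pᵢ = −((-0.15741) + (-0.18920) + (-0.14556) + (-0.14556) + (-0.08938) + (-0.21255)) = 0.93966.
With S = 6 species, ln S = 1.79176, so J = 0.93966/1.79176 = 0.52443, i.e. 0.524 to 3 decimal places.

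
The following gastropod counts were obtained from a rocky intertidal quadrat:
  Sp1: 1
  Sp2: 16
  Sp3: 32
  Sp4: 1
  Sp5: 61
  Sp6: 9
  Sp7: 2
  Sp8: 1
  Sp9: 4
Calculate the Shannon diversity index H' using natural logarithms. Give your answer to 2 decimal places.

Total N = 1+16+32+1+61+9+2+1+4 = 127, so the proportions are 0.0079, 0.126, 0.252, 0.0079, 0.4803, 0.0709, 0.0157, 0.0079, 0.0315 (working shown to 4 dp, full precision carried).
Each pᵢ ln pᵢ term: 0.0079×(-4.8442)=-0.0381, 0.126×(-2.0716)=-0.2610, 0.252×(-1.3785)=-0.3473, 0.0079×(-4.8442)=-0.0381, 0.4803×(-0.7333)=-0.3522, 0.0709×(-2.6470)=-0.1876, 0.0157×(-4.1510)=-0.0654, 0.0079×(-4.8442)=-0.0381, 0.0315×(-3.4579)=-0.1089.
Sum = -1.4368, so H' = 1.44.

1.44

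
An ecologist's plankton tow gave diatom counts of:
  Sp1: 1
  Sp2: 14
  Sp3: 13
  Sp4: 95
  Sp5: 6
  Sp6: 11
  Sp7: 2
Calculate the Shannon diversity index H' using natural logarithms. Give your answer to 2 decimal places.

1.14

Total N = 1+14+13+95+6+11+2 = 142, so the proportions are 0.007, 0.0986, 0.0915, 0.669, 0.0423, 0.0775, 0.0141 (working shown to 4 dp, full precision carried).
Each pᵢ ln pᵢ term: 0.007×(-4.9558)=-0.0349, 0.0986×(-2.3168)=-0.2284, 0.0915×(-2.3909)=-0.2189, 0.669×(-0.4020)=-0.2689, 0.0423×(-3.1641)=-0.1337, 0.0775×(-2.5579)=-0.1981, 0.0141×(-4.2627)=-0.0600.
Sum = -1.1430, so H' = 1.14.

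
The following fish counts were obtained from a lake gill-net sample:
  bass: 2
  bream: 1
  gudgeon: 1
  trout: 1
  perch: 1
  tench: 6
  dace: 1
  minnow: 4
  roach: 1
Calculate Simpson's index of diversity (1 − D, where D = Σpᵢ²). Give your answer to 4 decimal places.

Total N = 2+1+1+1+1+6+1+4+1 = 18, so the proportions are 0.111111, 0.055556, 0.055556, 0.055556, 0.055556, 0.333333, 0.055556, 0.222222, 0.055556 (working shown to 6 dp, full precision carried).
D = 0.111111² + 0.055556² + 0.055556² + 0.055556² + 0.055556² + 0.333333² + 0.055556² + 0.222222² + 0.055556² = 0.012346 + 0.003086 + 0.003086 + 0.003086 + 0.003086 + 0.111111 + 0.003086 + 0.049383 + 0.003086 = 0.191358.
So 1 − D = 0.808642, i.e. 0.8086 to 4 decimal places.

0.8086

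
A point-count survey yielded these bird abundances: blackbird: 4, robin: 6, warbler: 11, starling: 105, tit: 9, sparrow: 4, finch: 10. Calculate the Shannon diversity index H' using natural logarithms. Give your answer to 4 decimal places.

Total N = 4+6+11+105+9+4+10 = 149, so the proportions are 0.026846, 0.040268, 0.073826, 0.704698, 0.060403, 0.026846, 0.067114 (working shown to 6 dp, full precision carried).
Each pᵢ ln pᵢ term: 0.026846×(-3.617652)=-0.097118, 0.040268×(-3.212187)=-0.129350, 0.073826×(-2.606051)=-0.192393, 0.704698×(-0.349986)=-0.246634, 0.060403×(-2.806722)=-0.169534, 0.026846×(-3.617652)=-0.097118, 0.067114×(-2.701361)=-0.181299.
Sum = -1.113447, so H' = 1.1134.

1.1134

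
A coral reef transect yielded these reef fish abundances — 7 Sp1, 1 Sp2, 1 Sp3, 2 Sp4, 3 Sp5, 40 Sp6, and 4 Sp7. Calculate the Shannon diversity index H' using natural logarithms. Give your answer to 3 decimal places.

1.105

Total N = 7+1+1+2+3+40+4 = 58, so the proportions are 0.12069, 0.01724, 0.01724, 0.03448, 0.05172, 0.68966, 0.06897 (working shown to 5 dp, full precision carried).
Each pᵢ ln pᵢ term: 0.12069×(-2.11453)=-0.25520, 0.01724×(-4.06044)=-0.07001, 0.01724×(-4.06044)=-0.07001, 0.03448×(-3.36730)=-0.11611, 0.05172×(-2.96183)=-0.15320, 0.68966×(-0.37156)=-0.25625, 0.06897×(-2.67415)=-0.18442.
Sum = -1.10520, so H' = 1.105.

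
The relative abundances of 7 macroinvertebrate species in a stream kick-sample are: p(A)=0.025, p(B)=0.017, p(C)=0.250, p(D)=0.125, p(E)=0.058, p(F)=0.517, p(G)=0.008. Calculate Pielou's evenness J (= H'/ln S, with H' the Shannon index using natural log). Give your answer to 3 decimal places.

H' = −Σ pᵢ ln pᵢ = −((-0.09222) + (-0.06927) + (-0.34657) + (-0.25993) + (-0.16514) + (-0.34107) + (-0.03863)) = 1.31283 (working shown to 5 dp, full precision carried).
With S = 7 species, ln S = 1.94591, so J = 1.31283/1.94591 = 0.67466, i.e. 0.675 to 3 decimal places.

0.675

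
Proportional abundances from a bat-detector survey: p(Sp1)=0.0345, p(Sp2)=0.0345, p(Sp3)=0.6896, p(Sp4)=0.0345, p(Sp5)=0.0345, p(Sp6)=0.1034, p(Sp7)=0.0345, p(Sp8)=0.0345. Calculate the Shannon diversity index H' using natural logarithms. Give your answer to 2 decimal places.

Each pᵢ ln pᵢ term (working shown to 4 dp, full precision carried): 0.0345×(-3.3668)=-0.1162, 0.0345×(-3.3668)=-0.1162, 0.6896×(-0.3716)=-0.2563, 0.0345×(-3.3668)=-0.1162, 0.0345×(-3.3668)=-0.1162, 0.1034×(-2.2692)=-0.2346, 0.0345×(-3.3668)=-0.1162, 0.0345×(-3.3668)=-0.1162.
Sum = -1.1878, so H' = 1.19.

1.19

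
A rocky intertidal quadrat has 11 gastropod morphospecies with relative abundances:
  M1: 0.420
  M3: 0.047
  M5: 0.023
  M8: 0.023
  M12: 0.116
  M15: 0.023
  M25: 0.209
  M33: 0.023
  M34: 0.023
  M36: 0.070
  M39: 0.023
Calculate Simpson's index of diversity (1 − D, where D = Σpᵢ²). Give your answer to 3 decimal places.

0.756

D = 0.42² + 0.047² + 0.023² + 0.023² + 0.116² + 0.023² + 0.209² + 0.023² + 0.023² + 0.07² + 0.023² = 0.17640 + 0.00221 + 0.00053 + 0.00053 + 0.01346 + 0.00053 + 0.04368 + 0.00053 + 0.00053 + 0.00490 + 0.00053 = 0.24382 (working shown to 5 dp, full precision carried).
So 1 − D = 0.75618, i.e. 0.756 to 3 decimal places.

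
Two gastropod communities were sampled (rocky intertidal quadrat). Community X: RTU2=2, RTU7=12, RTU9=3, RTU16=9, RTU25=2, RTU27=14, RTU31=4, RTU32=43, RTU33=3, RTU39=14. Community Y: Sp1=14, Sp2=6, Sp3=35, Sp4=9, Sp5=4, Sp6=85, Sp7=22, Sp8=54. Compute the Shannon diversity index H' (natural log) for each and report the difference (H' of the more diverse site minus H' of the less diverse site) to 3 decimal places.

Community X: N=106, proportions 0.01887, 0.11321, 0.0283, 0.08491, 0.01887, 0.13208, 0.03774, 0.40566, 0.0283, 0.13208, giving H' = 1.83204 (working shown to 5 dp, full precision carried).
Community Y: N=229, proportions 0.06114, 0.0262, 0.15284, 0.0393, 0.01747, 0.37118, 0.09607, 0.23581, giving H' = 1.68487.
Difference = |1.83204 − 1.68487| = 0.14717, i.e. 0.147 to 3 decimal places.

0.147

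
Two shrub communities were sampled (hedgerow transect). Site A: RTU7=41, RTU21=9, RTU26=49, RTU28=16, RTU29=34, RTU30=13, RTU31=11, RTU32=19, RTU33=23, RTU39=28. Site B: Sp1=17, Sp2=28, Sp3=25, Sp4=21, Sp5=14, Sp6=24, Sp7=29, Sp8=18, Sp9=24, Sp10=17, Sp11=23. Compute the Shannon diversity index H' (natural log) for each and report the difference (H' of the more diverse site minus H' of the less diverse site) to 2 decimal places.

Site A: N=243, proportions 0.16872, 0.03704, 0.20165, 0.06584, 0.13992, 0.0535, 0.04527, 0.07819, 0.09465, 0.11523, giving H' = 2.16766 (working shown to 5 dp, full precision carried).
Site B: N=240, proportions 0.07083, 0.11667, 0.10417, 0.0875, 0.05833, 0.1, 0.12083, 0.075, 0.1, 0.07083, 0.09583, giving H' = 2.37511.
Difference = |2.16766 − 2.37511| = 0.20745, i.e. 0.21 to 2 decimal places.

0.21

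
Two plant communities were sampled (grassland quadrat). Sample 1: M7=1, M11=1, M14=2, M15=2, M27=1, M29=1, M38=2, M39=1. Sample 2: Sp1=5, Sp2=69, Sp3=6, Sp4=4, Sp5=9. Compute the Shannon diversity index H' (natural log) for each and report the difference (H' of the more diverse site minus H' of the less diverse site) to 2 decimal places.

1.10

Sample 1: N=11, proportions 0.0909, 0.0909, 0.1818, 0.1818, 0.0909, 0.0909, 0.1818, 0.0909, giving H' = 2.0198 (working shown to 4 dp, full precision carried).
Sample 2: N=93, proportions 0.0538, 0.7419, 0.0645, 0.043, 0.0968, giving H' = 0.9168.
Difference = |2.0198 − 0.9168| = 1.1030, i.e. 1.10 to 2 decimal places.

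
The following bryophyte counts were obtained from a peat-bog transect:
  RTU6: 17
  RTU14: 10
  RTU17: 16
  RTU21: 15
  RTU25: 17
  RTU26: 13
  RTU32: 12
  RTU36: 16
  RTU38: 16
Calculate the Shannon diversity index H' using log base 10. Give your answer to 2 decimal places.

0.95

Total N = 17+10+16+15+17+13+12+16+16 = 132, so the proportions are 0.1288, 0.0758, 0.1212, 0.1136, 0.1288, 0.0985, 0.0909, 0.1212, 0.1212 (working shown to 4 dp, full precision carried).
Each pᵢ log₁₀ pᵢ term: 0.1288×(-0.8901)=-0.1146, 0.0758×(-1.1206)=-0.0849, 0.1212×(-0.9165)=-0.1111, 0.1136×(-0.9445)=-0.1073, 0.1288×(-0.8901)=-0.1146, 0.0985×(-1.0066)=-0.0991, 0.0909×(-1.0414)=-0.0947, 0.1212×(-0.9165)=-0.1111, 0.1212×(-0.9165)=-0.1111.
Sum = -0.9486, so H' = 0.95.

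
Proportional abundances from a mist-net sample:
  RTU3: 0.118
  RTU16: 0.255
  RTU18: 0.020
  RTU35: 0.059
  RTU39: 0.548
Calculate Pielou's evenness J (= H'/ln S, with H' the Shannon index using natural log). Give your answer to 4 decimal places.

H' = −Σ pᵢ ln pᵢ = −((-0.252174) + (-0.348455) + (-0.078240) + (-0.166983) + (-0.329611)) = 1.175464 (working shown to 6 dp, full precision carried).
With S = 5 species, ln S = 1.609438, so J = 1.175464/1.609438 = 0.730357, i.e. 0.7304 to 4 decimal places.

0.7304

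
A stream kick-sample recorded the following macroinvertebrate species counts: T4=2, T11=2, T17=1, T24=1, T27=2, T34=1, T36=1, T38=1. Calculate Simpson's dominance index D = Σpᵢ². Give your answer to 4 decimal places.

0.1405

Total N = 2+2+1+1+2+1+1+1 = 11, so the proportions are 0.181818, 0.181818, 0.090909, 0.090909, 0.181818, 0.090909, 0.090909, 0.090909 (working shown to 6 dp, full precision carried).
D = 0.181818² + 0.181818² + 0.090909² + 0.090909² + 0.181818² + 0.090909² + 0.090909² + 0.090909² = 0.033058 + 0.033058 + 0.008264 + 0.008264 + 0.033058 + 0.008264 + 0.008264 + 0.008264 = 0.140496.
To 4 decimal places, D = 0.1405.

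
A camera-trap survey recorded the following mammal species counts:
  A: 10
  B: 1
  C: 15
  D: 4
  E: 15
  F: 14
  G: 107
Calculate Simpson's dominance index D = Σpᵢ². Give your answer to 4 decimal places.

Total N = 10+1+15+4+15+14+107 = 166, so the proportions are 0.060241, 0.006024, 0.090361, 0.024096, 0.090361, 0.084337, 0.644578 (working shown to 6 dp, full precision carried).
D = 0.060241² + 0.006024² + 0.090361² + 0.024096² + 0.090361² + 0.084337² + 0.644578² = 0.003629 + 0.000036 + 0.008165 + 0.000581 + 0.008165 + 0.007113 + 0.415481 = 0.443170.
To 4 decimal places, D = 0.4432.

0.4432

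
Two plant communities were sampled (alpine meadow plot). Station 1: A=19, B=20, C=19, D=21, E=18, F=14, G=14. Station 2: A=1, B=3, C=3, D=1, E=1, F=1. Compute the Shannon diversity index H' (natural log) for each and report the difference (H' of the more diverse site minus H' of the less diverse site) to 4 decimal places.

Station 1: N=125, proportions 0.152, 0.16, 0.152, 0.168, 0.144, 0.112, 0.112, giving H' = 1.935045 (working shown to 6 dp, full precision carried).
Station 2: N=10, proportions 0.1, 0.3, 0.3, 0.1, 0.1, 0.1, giving H' = 1.643418.
Difference = |1.935045 − 1.643418| = 0.291627, i.e. 0.2916 to 4 decimal places.

0.2916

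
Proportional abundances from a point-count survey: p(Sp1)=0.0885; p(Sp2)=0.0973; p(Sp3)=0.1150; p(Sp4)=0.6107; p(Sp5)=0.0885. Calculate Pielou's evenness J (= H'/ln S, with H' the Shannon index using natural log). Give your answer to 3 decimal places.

0.749

H' = −Σ pᵢ ln pᵢ = −((-0.21459) + (-0.22670) + (-0.24872) + (-0.30117) + (-0.21459)) = 1.20578 (working shown to 5 dp, full precision carried).
With S = 5 species, ln S = 1.60944, so J = 1.20578/1.60944 = 0.74919, i.e. 0.749 to 3 decimal places.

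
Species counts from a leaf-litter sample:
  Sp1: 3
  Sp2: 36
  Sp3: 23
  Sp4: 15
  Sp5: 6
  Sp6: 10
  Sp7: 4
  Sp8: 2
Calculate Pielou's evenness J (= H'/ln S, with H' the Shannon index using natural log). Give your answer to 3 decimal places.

0.822

Total N = 3+36+23+15+6+10+4+2 = 99, so the proportions are 0.0303, 0.36364, 0.23232, 0.15152, 0.06061, 0.10101, 0.0404, 0.0202 (working shown to 5 dp, full precision carried).
H' = −Σ pᵢ ln pᵢ = −((-0.10595) + (-0.36785) + (-0.33910) + (-0.28592) + (-0.16990) + (-0.23157) + (-0.12965) + (-0.07883)) = 1.70878.
With S = 8 species, ln S = 2.07944, so J = 1.70878/2.07944 = 0.82175, i.e. 0.822 to 3 decimal places.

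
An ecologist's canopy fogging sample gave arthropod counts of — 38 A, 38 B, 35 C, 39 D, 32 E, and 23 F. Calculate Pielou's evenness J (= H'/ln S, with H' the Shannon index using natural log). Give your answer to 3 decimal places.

0.992

Total N = 38+38+35+39+32+23 = 205, so the proportions are 0.18537, 0.18537, 0.17073, 0.19024, 0.1561, 0.1122 (working shown to 5 dp, full precision carried).
H' = −Σ pᵢ ln pᵢ = −((-0.31242) + (-0.31242) + (-0.30180) + (-0.31570) + (-0.28992) + (-0.24543)) = 1.77768.
With S = 6 species, ln S = 1.79176, so J = 1.77768/1.79176 = 0.99214, i.e. 0.992 to 3 decimal places.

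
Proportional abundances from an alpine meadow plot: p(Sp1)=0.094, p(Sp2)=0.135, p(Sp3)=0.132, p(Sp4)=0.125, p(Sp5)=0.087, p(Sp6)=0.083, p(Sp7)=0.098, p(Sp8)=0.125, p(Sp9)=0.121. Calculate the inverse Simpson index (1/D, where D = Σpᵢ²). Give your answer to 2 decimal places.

8.74

D = 0.094² + 0.135² + 0.132² + 0.125² + 0.087² + 0.083² + 0.098² + 0.125² + 0.121² = 0.008836 + 0.018225 + 0.017424 + 0.015625 + 0.007569 + 0.006889 + 0.009604 + 0.015625 + 0.014641 = 0.114438 (working shown to 6 dp, full precision carried).
So 1/D = 8.7384, i.e. 8.74 to 2 decimal places.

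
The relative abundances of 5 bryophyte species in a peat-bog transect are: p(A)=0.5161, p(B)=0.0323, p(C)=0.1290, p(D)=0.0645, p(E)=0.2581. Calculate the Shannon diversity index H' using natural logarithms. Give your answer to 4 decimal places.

1.2428

Each pᵢ ln pᵢ term (working shown to 6 dp, full precision carried): 0.5161×(-0.661455)=-0.341377, 0.0323×(-3.432688)=-0.110876, 0.129×(-2.047943)=-0.264185, 0.0645×(-2.741090)=-0.176800, 0.2581×(-1.354408)=-0.349573.
Sum = -1.242810, so H' = 1.2428.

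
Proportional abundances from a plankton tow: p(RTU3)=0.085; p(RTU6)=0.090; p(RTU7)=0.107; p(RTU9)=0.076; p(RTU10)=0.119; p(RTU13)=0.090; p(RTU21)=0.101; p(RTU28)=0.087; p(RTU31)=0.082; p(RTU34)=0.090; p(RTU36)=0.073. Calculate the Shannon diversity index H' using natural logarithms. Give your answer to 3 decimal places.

2.388

Each pᵢ ln pᵢ term (working shown to 5 dp, full precision carried): 0.085×(-2.46510)=-0.20953, 0.09×(-2.40795)=-0.21672, 0.107×(-2.23493)=-0.23914, 0.076×(-2.57702)=-0.19585, 0.119×(-2.12863)=-0.25331, 0.09×(-2.40795)=-0.21672, 0.101×(-2.29263)=-0.23156, 0.087×(-2.44185)=-0.21244, 0.082×(-2.50104)=-0.20508, 0.09×(-2.40795)=-0.21672, 0.073×(-2.61730)=-0.19106.
Sum = -2.38812, so H' = 2.388.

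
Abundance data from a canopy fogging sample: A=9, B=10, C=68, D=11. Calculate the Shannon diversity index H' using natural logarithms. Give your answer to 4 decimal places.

Total N = 9+10+68+11 = 98, so the proportions are 0.091837, 0.102041, 0.693878, 0.112245 (working shown to 6 dp, full precision carried).
Each pᵢ ln pᵢ term: 0.091837×(-2.387743)=-0.219283, 0.102041×(-2.282382)=-0.232896, 0.693878×(-0.365460)=-0.253584, 0.112245×(-2.187072)=-0.245488.
Sum = -0.951251, so H' = 0.9513.

0.9513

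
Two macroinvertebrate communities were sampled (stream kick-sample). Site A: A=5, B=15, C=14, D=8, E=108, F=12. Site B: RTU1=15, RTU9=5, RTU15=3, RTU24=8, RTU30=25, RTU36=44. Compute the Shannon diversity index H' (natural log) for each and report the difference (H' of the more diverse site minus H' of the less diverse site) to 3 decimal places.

Site A: N=162, proportions 0.03086, 0.09259, 0.08642, 0.04938, 0.66667, 0.07407, giving H' = 1.15093 (working shown to 5 dp, full precision carried).
Site B: N=100, proportions 0.15, 0.05, 0.03, 0.08, 0.25, 0.44, giving H' = 1.44941.
Difference = |1.15093 − 1.44941| = 0.29848, i.e. 0.298 to 3 decimal places.

0.298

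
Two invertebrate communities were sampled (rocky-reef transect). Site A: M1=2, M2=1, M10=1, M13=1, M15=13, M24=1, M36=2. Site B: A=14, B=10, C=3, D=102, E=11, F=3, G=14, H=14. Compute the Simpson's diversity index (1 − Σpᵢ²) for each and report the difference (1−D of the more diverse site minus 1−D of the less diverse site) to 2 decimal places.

0.03

Site A: N=21, proportions 0.0952, 0.0476, 0.0476, 0.0476, 0.619, 0.0476, 0.0952, giving 1−D = 0.5896 (working shown to 4 dp, full precision carried).
Site B: N=171, proportions 0.0819, 0.0585, 0.0175, 0.5965, 0.0643, 0.0175, 0.0819, 0.0819, giving 1−D = 0.6159.
Difference = |0.5896 − 0.6159| = 0.0263, i.e. 0.03 to 2 decimal places.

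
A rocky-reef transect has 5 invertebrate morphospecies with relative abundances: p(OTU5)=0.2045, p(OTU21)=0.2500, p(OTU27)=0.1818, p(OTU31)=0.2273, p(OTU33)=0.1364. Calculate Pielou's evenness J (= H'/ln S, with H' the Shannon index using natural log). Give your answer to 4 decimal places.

0.9877

H' = −Σ pᵢ ln pᵢ = −((-0.324580) + (-0.346574) + (-0.309941) + (-0.336741) + (-0.271731)) = 1.589567 (working shown to 6 dp, full precision carried).
With S = 5 species, ln S = 1.609438, so J = 1.589567/1.609438 = 0.987654, i.e. 0.9877 to 4 decimal places.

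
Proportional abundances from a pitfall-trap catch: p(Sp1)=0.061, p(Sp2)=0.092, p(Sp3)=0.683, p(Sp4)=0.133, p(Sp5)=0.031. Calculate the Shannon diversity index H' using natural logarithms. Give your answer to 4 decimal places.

Each pᵢ ln pᵢ term (working shown to 6 dp, full precision carried): 0.061×(-2.796881)=-0.170610, 0.092×(-2.385967)=-0.219509, 0.683×(-0.381260)=-0.260401, 0.133×(-2.017406)=-0.268315, 0.031×(-3.473768)=-0.107687.
Sum = -1.026521, so H' = 1.0265.

1.0265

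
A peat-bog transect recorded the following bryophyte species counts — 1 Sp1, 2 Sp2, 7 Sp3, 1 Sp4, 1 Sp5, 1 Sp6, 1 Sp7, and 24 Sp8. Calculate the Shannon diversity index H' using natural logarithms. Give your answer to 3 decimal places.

Total N = 1+2+7+1+1+1+1+24 = 38, so the proportions are 0.02632, 0.05263, 0.18421, 0.02632, 0.02632, 0.02632, 0.02632, 0.63158 (working shown to 5 dp, full precision carried).
Each pᵢ ln pᵢ term: 0.02632×(-3.63759)=-0.09573, 0.05263×(-2.94444)=-0.15497, 0.18421×(-1.69168)=-0.31162, 0.02632×(-3.63759)=-0.09573, 0.02632×(-3.63759)=-0.09573, 0.02632×(-3.63759)=-0.09573, 0.02632×(-3.63759)=-0.09573, 0.63158×(-0.45953)=-0.29023.
Sum = -1.23546, so H' = 1.235.

1.235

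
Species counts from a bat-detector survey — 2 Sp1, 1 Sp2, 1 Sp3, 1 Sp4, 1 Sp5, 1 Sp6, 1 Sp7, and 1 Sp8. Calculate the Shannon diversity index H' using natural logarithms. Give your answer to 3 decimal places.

Total N = 2+1+1+1+1+1+1+1 = 9, so the proportions are 0.22222, 0.11111, 0.11111, 0.11111, 0.11111, 0.11111, 0.11111, 0.11111 (working shown to 5 dp, full precision carried).
Each pᵢ ln pᵢ term: 0.22222×(-1.50408)=-0.33424, 0.11111×(-2.19722)=-0.24414, 0.11111×(-2.19722)=-0.24414, 0.11111×(-2.19722)=-0.24414, 0.11111×(-2.19722)=-0.24414, 0.11111×(-2.19722)=-0.24414, 0.11111×(-2.19722)=-0.24414, 0.11111×(-2.19722)=-0.24414.
Sum = -2.04319, so H' = 2.043.

2.043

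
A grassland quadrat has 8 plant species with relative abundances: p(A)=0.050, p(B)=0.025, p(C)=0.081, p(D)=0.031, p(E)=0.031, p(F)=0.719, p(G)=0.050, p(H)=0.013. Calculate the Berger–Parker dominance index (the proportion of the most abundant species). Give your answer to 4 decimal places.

0.7190

The largest proportion is 0.719, i.e. d = 0.7190 to 4 decimal places.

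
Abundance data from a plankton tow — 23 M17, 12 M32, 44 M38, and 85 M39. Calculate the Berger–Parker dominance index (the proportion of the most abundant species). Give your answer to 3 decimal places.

0.518

Total N = 23+12+44+85 = 164, so the proportions are 0.14024, 0.07317, 0.26829, 0.51829 (working shown to 5 dp, full precision carried).
The largest proportion is 0.51829, i.e. d = 0.518 to 3 decimal places.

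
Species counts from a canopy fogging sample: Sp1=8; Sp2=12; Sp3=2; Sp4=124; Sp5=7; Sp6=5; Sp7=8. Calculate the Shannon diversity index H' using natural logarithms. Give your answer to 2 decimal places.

Total N = 8+12+2+124+7+5+8 = 166, so the proportions are 0.0482, 0.0723, 0.012, 0.747, 0.0422, 0.0301, 0.0482 (working shown to 4 dp, full precision carried).
Each pᵢ ln pᵢ term: 0.0482×(-3.0325)=-0.1461, 0.0723×(-2.6271)=-0.1899, 0.012×(-4.4188)=-0.0532, 0.747×(-0.2917)=-0.2179, 0.0422×(-3.1661)=-0.1335, 0.0301×(-3.5025)=-0.1055, 0.0482×(-3.0325)=-0.1461.
Sum = -0.9924, so H' = 0.99.

0.99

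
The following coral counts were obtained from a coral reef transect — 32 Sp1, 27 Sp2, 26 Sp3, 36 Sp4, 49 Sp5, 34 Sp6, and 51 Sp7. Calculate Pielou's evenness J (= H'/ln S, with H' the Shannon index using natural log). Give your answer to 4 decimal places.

Total N = 32+27+26+36+49+34+51 = 255, so the proportions are 0.12549, 0.105882, 0.101961, 0.141176, 0.192157, 0.133333, 0.2 (working shown to 6 dp, full precision carried).
H' = −Σ pᵢ ln pᵢ = −((-0.260458) + (-0.237751) + (-0.232793) + (-0.276387) + (-0.316952) + (-0.268654) + (-0.321888)) = 1.914884.
With S = 7 species, ln S = 1.945910, so J = 1.914884/1.945910 = 0.984055, i.e. 0.9841 to 4 decimal places.

0.9841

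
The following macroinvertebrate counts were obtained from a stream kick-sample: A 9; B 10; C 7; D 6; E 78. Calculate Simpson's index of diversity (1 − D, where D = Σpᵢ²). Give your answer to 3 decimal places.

0.475

Total N = 9+10+7+6+78 = 110, so the proportions are 0.08182, 0.09091, 0.06364, 0.05455, 0.70909 (working shown to 5 dp, full precision carried).
D = 0.08182² + 0.09091² + 0.06364² + 0.05455² + 0.70909² = 0.00669 + 0.00826 + 0.00405 + 0.00298 + 0.50281 = 0.52479.
So 1 − D = 0.47521, i.e. 0.475 to 3 decimal places.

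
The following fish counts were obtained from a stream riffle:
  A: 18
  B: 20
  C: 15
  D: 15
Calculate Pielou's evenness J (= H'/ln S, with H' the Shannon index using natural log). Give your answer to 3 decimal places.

Total N = 18+20+15+15 = 68, so the proportions are 0.26471, 0.29412, 0.22059, 0.22059 (working shown to 5 dp, full precision carried).
H' = −Σ pᵢ ln pᵢ = −((-0.35183) + (-0.35993) + (-0.33341) + (-0.33341)) = 1.37858.
With S = 4 species, ln S = 1.38629, so J = 1.37858/1.38629 = 0.99444, i.e. 0.994 to 3 decimal places.

0.994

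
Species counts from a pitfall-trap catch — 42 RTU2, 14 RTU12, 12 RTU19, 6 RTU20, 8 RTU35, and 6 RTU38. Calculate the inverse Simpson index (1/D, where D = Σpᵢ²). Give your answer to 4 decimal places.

3.4571

Total N = 42+14+12+6+8+6 = 88, so the proportions are 0.47727273, 0.15909091, 0.13636364, 0.06818182, 0.09090909, 0.06818182 (working shown to 8 dp, full precision carried).
D = 0.47727273² + 0.15909091² + 0.13636364² + 0.06818182² + 0.09090909² + 0.06818182² = 0.22778926 + 0.02530992 + 0.01859504 + 0.00464876 + 0.00826446 + 0.00464876 = 0.28925620.
So 1/D = 3.457143, i.e. 3.4571 to 4 decimal places.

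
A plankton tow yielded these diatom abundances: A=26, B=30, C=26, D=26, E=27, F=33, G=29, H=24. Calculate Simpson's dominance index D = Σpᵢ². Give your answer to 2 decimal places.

Total N = 26+30+26+26+27+33+29+24 = 221, so the proportions are 0.1176, 0.1357, 0.1176, 0.1176, 0.1222, 0.1493, 0.1312, 0.1086 (working shown to 4 dp, full precision carried).
D = 0.1176² + 0.1357² + 0.1176² + 0.1176² + 0.1222² + 0.1493² + 0.1312² + 0.1086² = 0.0138 + 0.0184 + 0.0138 + 0.0138 + 0.0149 + 0.0223 + 0.0172 + 0.0118 = 0.1262.
To 2 decimal places, D = 0.13.

0.13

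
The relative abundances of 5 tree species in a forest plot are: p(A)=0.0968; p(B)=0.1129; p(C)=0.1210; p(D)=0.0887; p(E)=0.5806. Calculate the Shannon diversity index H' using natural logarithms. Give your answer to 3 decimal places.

Each pᵢ ln pᵢ term (working shown to 5 dp, full precision carried): 0.0968×(-2.33511)=-0.22604, 0.1129×(-2.18125)=-0.24626, 0.121×(-2.11196)=-0.25555, 0.0887×(-2.42250)=-0.21488, 0.5806×(-0.54369)=-0.31567.
Sum = -1.25839, so H' = 1.258.

1.258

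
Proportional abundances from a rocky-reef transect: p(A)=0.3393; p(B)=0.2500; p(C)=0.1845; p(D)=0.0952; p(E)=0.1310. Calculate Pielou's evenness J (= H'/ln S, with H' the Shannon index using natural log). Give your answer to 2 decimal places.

H' = −Σ pᵢ ln pᵢ = −((-0.3667) + (-0.3466) + (-0.3118) + (-0.2239) + (-0.2663)) = 1.5153 (working shown to 4 dp, full precision carried).
With S = 5 species, ln S = 1.6094, so J = 1.5153/1.6094 = 0.9415, i.e. 0.94 to 2 decimal places.

0.94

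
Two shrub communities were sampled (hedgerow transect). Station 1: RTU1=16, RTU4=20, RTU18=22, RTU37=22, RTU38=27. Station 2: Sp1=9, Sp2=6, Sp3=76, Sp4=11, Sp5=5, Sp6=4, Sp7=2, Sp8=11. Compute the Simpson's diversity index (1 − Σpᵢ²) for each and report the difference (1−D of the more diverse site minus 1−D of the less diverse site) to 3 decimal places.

0.196

Station 1: N=107, proportions 0.149533, 0.186916, 0.205607, 0.205607, 0.252336, giving 1−D = 0.794480 (working shown to 6 dp, full precision carried).
Station 2: N=124, proportions 0.072581, 0.048387, 0.612903, 0.08871, 0.040323, 0.032258, 0.016129, 0.08871, giving 1−D = 0.598075.
Difference = |0.794480 − 0.598075| = 0.196405, i.e. 0.196 to 3 decimal places.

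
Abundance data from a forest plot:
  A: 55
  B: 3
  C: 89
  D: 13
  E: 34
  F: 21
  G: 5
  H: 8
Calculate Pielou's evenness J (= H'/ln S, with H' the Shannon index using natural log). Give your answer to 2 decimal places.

Total N = 55+3+89+13+34+21+5+8 = 228, so the proportions are 0.2412, 0.0132, 0.3904, 0.057, 0.1491, 0.0921, 0.0219, 0.0351 (working shown to 4 dp, full precision carried).
H' = −Σ pᵢ ln pᵢ = −((-0.3430) + (-0.0570) + (-0.3672) + (-0.1633) + (-0.2838) + (-0.2197) + (-0.0838) + (-0.1175)) = 1.6353.
With S = 8 species, ln S = 2.0794, so J = 1.6353/2.0794 = 0.7864, i.e. 0.79 to 2 decimal places.

0.79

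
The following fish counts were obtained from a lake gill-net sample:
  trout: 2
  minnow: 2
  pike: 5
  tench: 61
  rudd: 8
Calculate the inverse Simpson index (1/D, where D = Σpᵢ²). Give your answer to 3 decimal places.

Total N = 2+2+5+61+8 = 78, so the proportions are 0.025641, 0.025641, 0.064103, 0.782051, 0.102564 (working shown to 6 dp, full precision carried).
D = 0.025641² + 0.025641² + 0.064103² + 0.782051² + 0.102564² = 0.000657 + 0.000657 + 0.004109 + 0.611604 + 0.010519 = 0.627548.
So 1/D = 1.59350, i.e. 1.594 to 3 decimal places.

1.594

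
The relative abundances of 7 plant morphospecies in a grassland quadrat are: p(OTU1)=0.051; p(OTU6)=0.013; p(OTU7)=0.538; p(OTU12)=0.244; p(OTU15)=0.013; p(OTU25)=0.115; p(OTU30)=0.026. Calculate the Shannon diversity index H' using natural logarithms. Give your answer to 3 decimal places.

1.286

Each pᵢ ln pᵢ term (working shown to 5 dp, full precision carried): 0.051×(-2.97593)=-0.15177, 0.013×(-4.34281)=-0.05646, 0.538×(-0.61990)=-0.33350, 0.244×(-1.41059)=-0.34418, 0.013×(-4.34281)=-0.05646, 0.115×(-2.16282)=-0.24872, 0.026×(-3.64966)=-0.09489.
Sum = -1.28599, so H' = 1.286.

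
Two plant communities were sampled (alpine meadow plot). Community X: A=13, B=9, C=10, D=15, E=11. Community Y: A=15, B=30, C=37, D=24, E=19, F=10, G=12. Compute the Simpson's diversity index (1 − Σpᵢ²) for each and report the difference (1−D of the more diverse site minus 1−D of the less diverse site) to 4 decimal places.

Community X: N=58, proportions 0.224138, 0.155172, 0.172414, 0.258621, 0.189655, giving 1−D = 0.793103 (working shown to 6 dp, full precision carried).
Community Y: N=147, proportions 0.102041, 0.204082, 0.251701, 0.163265, 0.129252, 0.068027, 0.081633, giving 1−D = 0.829932.
Difference = |0.793103 − 0.829932| = 0.036829, i.e. 0.0368 to 4 decimal places.

0.0368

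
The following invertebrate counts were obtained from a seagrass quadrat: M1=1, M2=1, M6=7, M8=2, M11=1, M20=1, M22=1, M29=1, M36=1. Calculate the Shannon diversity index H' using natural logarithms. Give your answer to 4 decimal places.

1.8346

Total N = 1+1+7+2+1+1+1+1+1 = 16, so the proportions are 0.0625, 0.0625, 0.4375, 0.125, 0.0625, 0.0625, 0.0625, 0.0625, 0.0625 (working shown to 6 dp, full precision carried).
Each pᵢ ln pᵢ term: 0.0625×(-2.772589)=-0.173287, 0.0625×(-2.772589)=-0.173287, 0.4375×(-0.826679)=-0.361672, 0.125×(-2.079442)=-0.259930, 0.0625×(-2.772589)=-0.173287, 0.0625×(-2.772589)=-0.173287, 0.0625×(-2.772589)=-0.173287, 0.0625×(-2.772589)=-0.173287, 0.0625×(-2.772589)=-0.173287.
Sum = -1.834610, so H' = 1.8346.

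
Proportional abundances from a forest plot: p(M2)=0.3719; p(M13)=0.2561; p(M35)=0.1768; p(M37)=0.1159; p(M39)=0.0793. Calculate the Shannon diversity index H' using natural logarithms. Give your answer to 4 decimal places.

Each pᵢ ln pᵢ term (working shown to 6 dp, full precision carried): 0.3719×(-0.989130)=-0.367858, 0.2561×(-1.362187)=-0.348856, 0.1768×(-1.732736)=-0.306348, 0.1159×(-2.155028)=-0.249768, 0.0793×(-2.534517)=-0.200987.
Sum = -1.473816, so H' = 1.4738.

1.4738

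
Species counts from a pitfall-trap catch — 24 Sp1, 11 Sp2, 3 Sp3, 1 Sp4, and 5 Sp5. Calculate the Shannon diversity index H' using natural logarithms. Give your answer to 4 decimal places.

Total N = 24+11+3+1+5 = 44, so the proportions are 0.545455, 0.25, 0.068182, 0.022727, 0.113636 (working shown to 6 dp, full precision carried).
Each pᵢ ln pᵢ term: 0.545455×(-0.606136)=-0.330620, 0.25×(-1.386294)=-0.346574, 0.068182×(-2.685577)=-0.183108, 0.022727×(-3.784190)=-0.086004, 0.113636×(-2.174752)=-0.247131.
Sum = -1.193436, so H' = 1.1934.

1.1934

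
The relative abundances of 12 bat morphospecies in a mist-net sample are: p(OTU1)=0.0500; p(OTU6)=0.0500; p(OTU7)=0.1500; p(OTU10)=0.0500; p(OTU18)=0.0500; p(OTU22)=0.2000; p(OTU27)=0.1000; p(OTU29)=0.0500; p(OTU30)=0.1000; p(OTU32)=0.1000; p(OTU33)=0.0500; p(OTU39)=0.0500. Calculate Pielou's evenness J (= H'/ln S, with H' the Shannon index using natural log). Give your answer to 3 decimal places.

0.944

H' = −Σ pᵢ ln pᵢ = −((-0.14979) + (-0.14979) + (-0.28457) + (-0.14979) + (-0.14979) + (-0.32189) + (-0.23026) + (-0.14979) + (-0.23026) + (-0.23026) + (-0.14979) + (-0.14979)) = 2.34574 (working shown to 5 dp, full precision carried).
With S = 12 species, ln S = 2.48491, so J = 2.34574/2.48491 = 0.94399, i.e. 0.944 to 3 decimal places.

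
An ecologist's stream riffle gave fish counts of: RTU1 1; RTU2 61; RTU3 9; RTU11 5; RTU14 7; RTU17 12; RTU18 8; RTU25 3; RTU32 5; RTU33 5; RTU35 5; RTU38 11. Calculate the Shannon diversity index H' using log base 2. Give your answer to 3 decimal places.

2.755

Total N = 1+61+9+5+7+12+8+3+5+5+5+11 = 132, so the proportions are 0.00758, 0.46212, 0.06818, 0.03788, 0.05303, 0.09091, 0.06061, 0.02273, 0.03788, 0.03788, 0.03788, 0.08333 (working shown to 5 dp, full precision carried).
Each pᵢ log₂ pᵢ term: 0.00758×(-7.04439)=-0.05337, 0.46212×(-1.11366)=-0.51464, 0.06818×(-3.87447)=-0.26417, 0.03788×(-4.72247)=-0.17888, 0.05303×(-4.23704)=-0.22469, 0.09091×(-3.45943)=-0.31449, 0.06061×(-4.04439)=-0.24511, 0.02273×(-5.45943)=-0.12408, 0.03788×(-4.72247)=-0.17888, 0.03788×(-4.72247)=-0.17888, 0.03788×(-4.72247)=-0.17888, 0.08333×(-3.58496)=-0.29875.
Sum = -2.75483, so H' = 2.755.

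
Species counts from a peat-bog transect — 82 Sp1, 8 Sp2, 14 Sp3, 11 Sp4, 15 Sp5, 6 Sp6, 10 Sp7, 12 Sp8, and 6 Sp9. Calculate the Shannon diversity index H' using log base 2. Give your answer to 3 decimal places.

2.464

Total N = 82+8+14+11+15+6+10+12+6 = 164, so the proportions are 0.5, 0.04878, 0.08537, 0.06707, 0.09146, 0.03659, 0.06098, 0.07317, 0.03659 (working shown to 5 dp, full precision carried).
Each pᵢ log₂ pᵢ term: 0.5×(-1.00000)=-0.50000, 0.04878×(-4.35755)=-0.21256, 0.08537×(-3.55020)=-0.30307, 0.06707×(-3.89812)=-0.26146, 0.09146×(-3.45066)=-0.31561, 0.03659×(-4.77259)=-0.17461, 0.06098×(-4.03562)=-0.24607, 0.07317×(-3.77259)=-0.27604, 0.03659×(-4.77259)=-0.17461.
Sum = -2.46403, so H' = 2.464.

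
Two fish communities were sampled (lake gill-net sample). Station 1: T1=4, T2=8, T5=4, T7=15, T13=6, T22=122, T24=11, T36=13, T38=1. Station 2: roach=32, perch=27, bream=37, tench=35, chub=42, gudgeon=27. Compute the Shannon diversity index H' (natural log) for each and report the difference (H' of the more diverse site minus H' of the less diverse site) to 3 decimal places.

Station 1: N=184, proportions 0.021739, 0.043478, 0.021739, 0.081522, 0.032609, 0.663043, 0.059783, 0.070652, 0.005435, giving H' = 1.275213 (working shown to 6 dp, full precision carried).
Station 2: N=200, proportions 0.16, 0.135, 0.185, 0.175, 0.21, 0.135, giving H' = 1.778807.
Difference = |1.275213 − 1.778807| = 0.503594, i.e. 0.504 to 3 decimal places.

0.504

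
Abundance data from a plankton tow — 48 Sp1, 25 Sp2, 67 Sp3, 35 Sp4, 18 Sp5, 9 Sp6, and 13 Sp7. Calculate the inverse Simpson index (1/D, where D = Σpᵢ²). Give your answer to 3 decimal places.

5.015

Total N = 48+25+67+35+18+9+13 = 215, so the proportions are 0.2232558, 0.1162791, 0.3116279, 0.1627907, 0.0837209, 0.0418605, 0.0604651 (working shown to 7 dp, full precision carried).
D = 0.2232558² + 0.1162791² + 0.3116279² + 0.1627907² + 0.0837209² + 0.0418605² + 0.0604651² = 0.0498432 + 0.0135208 + 0.0971120 + 0.0265008 + 0.0070092 + 0.0017523 + 0.0036560 = 0.1993943.
So 1/D = 5.01519, i.e. 5.015 to 3 decimal places.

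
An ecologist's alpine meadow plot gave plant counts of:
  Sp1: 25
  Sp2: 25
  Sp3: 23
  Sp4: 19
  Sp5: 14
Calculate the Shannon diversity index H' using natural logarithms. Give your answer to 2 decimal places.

1.59

Total N = 25+25+23+19+14 = 106, so the proportions are 0.2358, 0.2358, 0.217, 0.1792, 0.1321 (working shown to 4 dp, full precision carried).
Each pᵢ ln pᵢ term: 0.2358×(-1.4446)=-0.3407, 0.2358×(-1.4446)=-0.3407, 0.217×(-1.5279)=-0.3315, 0.1792×(-1.7190)=-0.3081, 0.1321×(-2.0244)=-0.2674.
Sum = -1.5884, so H' = 1.59.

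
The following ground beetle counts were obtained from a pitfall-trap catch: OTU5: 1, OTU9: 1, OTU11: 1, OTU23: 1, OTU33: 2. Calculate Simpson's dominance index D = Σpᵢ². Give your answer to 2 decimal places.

Total N = 1+1+1+1+2 = 6, so the proportions are 0.1667, 0.1667, 0.1667, 0.1667, 0.3333 (working shown to 4 dp, full precision carried).
D = 0.1667² + 0.1667² + 0.1667² + 0.1667² + 0.3333² = 0.0278 + 0.0278 + 0.0278 + 0.0278 + 0.1111 = 0.2222.
To 2 decimal places, D = 0.22.

0.22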